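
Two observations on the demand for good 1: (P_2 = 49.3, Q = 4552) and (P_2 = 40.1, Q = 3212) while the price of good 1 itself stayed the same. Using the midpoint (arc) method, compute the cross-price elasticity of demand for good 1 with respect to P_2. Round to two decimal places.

1.68

ΔQ_1 = 3212 − 4552 = -1340; ΔP_2 = 40.1 − 49.3 = -9.2.
Midpoints: Q̄_1 = 3882.0, P̄_2 = 44.70.
ε = (ΔQ_1/Q̄_1)/(ΔP_2/P̄_2) = (-1340/3882.0)/(-9.2/44.70) ≈ 1.68.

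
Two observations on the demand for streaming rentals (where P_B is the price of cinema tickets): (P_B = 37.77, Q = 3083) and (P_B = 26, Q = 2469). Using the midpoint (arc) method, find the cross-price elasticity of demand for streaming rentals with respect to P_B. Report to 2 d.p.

ΔQ_A = 2469 − 3083 = -614; ΔP_B = 26 − 37.77 = -11.77.
Midpoints: Q̄_A = 2776.0, P̄_B = 31.89.
ε = (ΔQ_A/Q̄_A)/(ΔP_B/P̄_B) = (-614/2776.0)/(-11.77/31.89) ≈ 0.60.

0.60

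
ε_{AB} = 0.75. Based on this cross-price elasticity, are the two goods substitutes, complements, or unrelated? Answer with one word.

substitutes

ε = 0.75 > 0, so a higher price of good B raises demand for good A: substitutes.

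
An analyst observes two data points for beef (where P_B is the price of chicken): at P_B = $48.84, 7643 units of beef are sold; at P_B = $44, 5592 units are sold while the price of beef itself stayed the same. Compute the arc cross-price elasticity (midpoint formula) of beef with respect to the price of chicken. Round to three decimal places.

2.973

ΔQ_A = 5592 − 7643 = -2051; ΔP_B = 44 − 48.84 = -4.84.
Midpoints: Q̄_A = 6617.5, P̄_B = 46.42.
ε = (ΔQ_A/Q̄_A)/(ΔP_B/P̄_B) = (-2051/6617.5)/(-4.84/46.42) ≈ 2.973.
ε > 0: beef and chicken are substitutes.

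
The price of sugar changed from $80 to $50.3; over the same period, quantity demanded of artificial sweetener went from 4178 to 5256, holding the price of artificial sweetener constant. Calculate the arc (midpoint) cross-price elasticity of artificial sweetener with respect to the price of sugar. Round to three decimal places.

-0.501

ΔQ_A = 5256 − 4178 = 1078; ΔP_B = 50.3 − 80 = -29.7.
Midpoints: Q̄_A = 4717.0, P̄_B = 65.15.
ε = (ΔQ_A/Q̄_A)/(ΔP_B/P̄_B) = (1078/4717.0)/(-29.7/65.15) ≈ -0.501.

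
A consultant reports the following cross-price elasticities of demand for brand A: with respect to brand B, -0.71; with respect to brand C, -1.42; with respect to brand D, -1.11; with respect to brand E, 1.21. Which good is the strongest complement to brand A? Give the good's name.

Complements have ε < 0. The most negative value is -1.42 (brand C).

brand C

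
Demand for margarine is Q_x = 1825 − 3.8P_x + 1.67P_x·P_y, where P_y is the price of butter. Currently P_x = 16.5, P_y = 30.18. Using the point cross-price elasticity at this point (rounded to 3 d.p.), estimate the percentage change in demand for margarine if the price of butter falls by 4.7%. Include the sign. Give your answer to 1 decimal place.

At P_x = 16.5, P_y = 30.18: Q_x = 2593.910.
∂Q_x/∂P_y = 1.67P_x = 27.5550.
ε = (∂Q_x/∂P_y)(P_y/Q_x) = 27.5550 × 30.18/2593.910 ≈ 0.321.
%ΔQ_x ≈ ε × %ΔP_y = 0.321 × (-4.7%) = -1.5%.

-1.5%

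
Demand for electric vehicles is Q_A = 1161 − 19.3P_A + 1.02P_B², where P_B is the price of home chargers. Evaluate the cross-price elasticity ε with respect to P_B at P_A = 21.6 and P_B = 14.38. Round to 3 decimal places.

At P_A = 21.6 and P_B = 14.38: Q_A = 955.040.
∂Q_A/∂P_B = 2.04P_B = 2.04(14.38) = 29.3352.
ε = (∂Q_A/∂P_B)(P_B/Q_A) = 29.3352 × (14.38/955.040) ≈ 0.442.
ε > 0: substitutes.

0.442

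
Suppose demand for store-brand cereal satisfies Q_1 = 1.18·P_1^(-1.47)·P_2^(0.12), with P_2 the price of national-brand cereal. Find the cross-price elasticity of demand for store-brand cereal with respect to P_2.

In a log-linear (constant-elasticity) demand function, the coefficient on the exponent of P_2 is the cross-price elasticity.
ε = 0.12. Positive, so store-brand cereal and national-brand cereal are substitutes.

0.12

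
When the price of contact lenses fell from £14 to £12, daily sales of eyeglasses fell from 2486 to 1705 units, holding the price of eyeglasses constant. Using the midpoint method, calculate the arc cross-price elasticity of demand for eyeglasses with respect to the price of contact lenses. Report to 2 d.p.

2.42

ΔQ_A = 1705 − 2486 = -781; ΔP_B = 12 − 14 = -2.
Midpoints: Q̄_A = 2095.5, P̄_B = 13.00.
ε = (ΔQ_A/Q̄_A)/(ΔP_B/P̄_B) = (-781/2095.5)/(-2/13.00) ≈ 2.42.
ε > 0: eyeglasses and contact lenses are substitutes.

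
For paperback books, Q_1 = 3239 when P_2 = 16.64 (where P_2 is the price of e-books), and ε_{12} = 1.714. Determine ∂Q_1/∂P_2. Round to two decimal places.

ε = (∂Q_1/∂P_2)·(P_2/Q_1) ⇒ ∂Q_1/∂P_2 = ε·Q_1/P_2 = 1.714 × 3239/16.64 ≈ 333.63.

333.63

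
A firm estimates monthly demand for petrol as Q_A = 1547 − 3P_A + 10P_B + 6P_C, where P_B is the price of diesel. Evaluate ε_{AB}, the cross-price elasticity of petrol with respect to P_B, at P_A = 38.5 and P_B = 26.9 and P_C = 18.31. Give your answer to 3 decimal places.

At P_A = 38.5 and P_B = 26.9 and P_C = 18.31: Q_A = 1810.36.
∂Q_A/∂P_B = 10.
ε = (∂Q_A/∂P_B)(P_B/Q_A) = 10 × (26.9/1810.36) ≈ 0.149.
Since ε > 0, petrol and diesel are substitutes.

0.149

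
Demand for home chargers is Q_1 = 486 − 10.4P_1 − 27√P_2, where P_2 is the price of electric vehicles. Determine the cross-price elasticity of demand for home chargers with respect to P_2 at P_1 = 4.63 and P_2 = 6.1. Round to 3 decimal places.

-0.090

At P_1 = 4.63 and P_2 = 6.1: Q_1 = 371.163.
∂Q_1/∂P_2 = -27/(2√P_2) = -27/(2√6.1) = -5.4660.
ε = (∂Q_1/∂P_2)(P_2/Q_1) = -5.4660 × (6.1/371.163) ≈ -0.090.
ε < 0: complements.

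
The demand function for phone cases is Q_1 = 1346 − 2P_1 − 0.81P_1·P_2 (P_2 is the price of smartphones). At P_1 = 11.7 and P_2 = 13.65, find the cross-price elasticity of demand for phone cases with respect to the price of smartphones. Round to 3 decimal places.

-0.108

At P_1 = 11.7 and P_2 = 13.65: Q_1 = 1193.239.
∂Q_1/∂P_2 = -0.81P_1 = -0.81(11.7) = -9.4770.
ε = (∂Q_1/∂P_2)(P_2/Q_1) = -9.4770 × (13.65/1193.239) ≈ -0.108.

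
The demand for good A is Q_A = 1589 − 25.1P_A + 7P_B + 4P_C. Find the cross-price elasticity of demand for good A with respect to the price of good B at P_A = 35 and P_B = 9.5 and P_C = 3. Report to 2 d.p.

At P_A = 35 and P_B = 9.5 and P_C = 3: Q_A = 789.
∂Q_A/∂P_B = 7.
ε = (∂Q_A/∂P_B)(P_B/Q_A) = 7 × (9.5/789) ≈ 0.08.
Since ε > 0, good A and good B are substitutes.

0.08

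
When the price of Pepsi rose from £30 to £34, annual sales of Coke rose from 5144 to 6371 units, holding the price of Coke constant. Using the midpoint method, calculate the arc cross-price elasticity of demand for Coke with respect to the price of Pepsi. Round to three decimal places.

1.705

ΔQ_A = 6371 − 5144 = 1227; ΔP_B = 34 − 30 = 4.
Midpoints: Q̄_A = 5757.5, P̄_B = 32.00.
ε = (ΔQ_A/Q̄_A)/(ΔP_B/P̄_B) = (1227/5757.5)/(4/32.00) ≈ 1.705.
ε > 0: Coke and Pepsi are substitutes.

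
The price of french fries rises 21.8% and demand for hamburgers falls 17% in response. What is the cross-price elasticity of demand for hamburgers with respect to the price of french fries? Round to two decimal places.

-0.78

ε = (%ΔQ of hamburgers) / (%ΔP of french fries) = (-17%) / (21.8%) ≈ -0.78.
Negative cross-price elasticity: complements.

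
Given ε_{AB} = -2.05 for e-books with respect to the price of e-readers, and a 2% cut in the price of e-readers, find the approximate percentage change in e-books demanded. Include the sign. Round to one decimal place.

%ΔQ ≈ ε × %ΔP of e-readers = -2.05 × (-2%) = 4.1%.

4.1%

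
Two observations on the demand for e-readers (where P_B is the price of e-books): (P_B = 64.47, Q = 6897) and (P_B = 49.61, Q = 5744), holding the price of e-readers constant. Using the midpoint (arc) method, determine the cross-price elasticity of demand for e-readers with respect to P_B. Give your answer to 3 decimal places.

0.700

ΔQ_A = 5744 − 6897 = -1153; ΔP_B = 49.61 − 64.47 = -14.86.
Midpoints: Q̄_A = 6320.5, P̄_B = 57.04.
ε = (ΔQ_A/Q̄_A)/(ΔP_B/P̄_B) = (-1153/6320.5)/(-14.86/57.04) ≈ 0.700.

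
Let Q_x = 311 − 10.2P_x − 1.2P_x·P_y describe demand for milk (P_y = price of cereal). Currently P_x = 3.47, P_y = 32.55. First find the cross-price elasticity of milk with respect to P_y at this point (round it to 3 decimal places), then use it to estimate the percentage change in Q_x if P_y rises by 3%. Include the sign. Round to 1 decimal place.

At P_x = 3.47, P_y = 32.55: Q_x = 140.068.
∂Q_x/∂P_y = -1.2P_x = -4.1640.
ε = (∂Q_x/∂P_y)(P_y/Q_x) = -4.1640 × 32.55/140.068 ≈ -0.968.
%ΔQ_x ≈ ε × %ΔP_y = -0.968 × (3%) = -2.9%.

-2.9%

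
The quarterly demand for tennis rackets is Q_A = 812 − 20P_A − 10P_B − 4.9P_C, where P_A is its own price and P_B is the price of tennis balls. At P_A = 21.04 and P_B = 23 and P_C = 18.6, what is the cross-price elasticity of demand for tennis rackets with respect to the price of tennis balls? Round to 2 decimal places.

At P_A = 21.04 and P_B = 23 and P_C = 18.6: Q_A = 70.06.
∂Q_A/∂P_B = -10.
ε = (∂Q_A/∂P_B)(P_B/Q_A) = -10 × (23/70.06) ≈ -3.28.
Since ε < 0, tennis rackets and tennis balls are complements.

-3.28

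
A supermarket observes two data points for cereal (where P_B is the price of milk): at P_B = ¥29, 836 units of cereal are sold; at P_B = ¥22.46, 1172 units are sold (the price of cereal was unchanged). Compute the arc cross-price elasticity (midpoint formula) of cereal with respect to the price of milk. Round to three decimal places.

ΔQ_A = 1172 − 836 = 336; ΔP_B = 22.46 − 29 = -6.54.
Midpoints: Q̄_A = 1004.0, P̄_B = 25.73.
ε = (ΔQ_A/Q̄_A)/(ΔP_B/P̄_B) = (336/1004.0)/(-6.54/25.73) ≈ -1.317.
ε < 0: cereal and milk are complements.

-1.317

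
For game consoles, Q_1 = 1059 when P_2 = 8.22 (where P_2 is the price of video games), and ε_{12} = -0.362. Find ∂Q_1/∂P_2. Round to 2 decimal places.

-46.64

ε = (∂Q_1/∂P_2)·(P_2/Q_1) ⇒ ∂Q_1/∂P_2 = ε·Q_1/P_2 = -0.362 × 1059/8.22 ≈ -46.64.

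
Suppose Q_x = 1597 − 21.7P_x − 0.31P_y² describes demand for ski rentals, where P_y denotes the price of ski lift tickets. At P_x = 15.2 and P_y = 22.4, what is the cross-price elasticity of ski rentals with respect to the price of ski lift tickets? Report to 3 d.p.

-0.280

At P_x = 15.2 and P_y = 22.4: Q_x = 1111.614.
∂Q_x/∂P_y = -0.62P_y = -0.62(22.4) = -13.8880.
ε = (∂Q_x/∂P_y)(P_y/Q_x) = -13.8880 × (22.4/1111.614) ≈ -0.280.
ε < 0: complements.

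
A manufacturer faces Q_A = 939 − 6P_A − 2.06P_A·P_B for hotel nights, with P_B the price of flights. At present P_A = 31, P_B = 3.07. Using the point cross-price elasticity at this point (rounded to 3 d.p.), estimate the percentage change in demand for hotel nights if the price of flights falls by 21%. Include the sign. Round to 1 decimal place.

At P_A = 31, P_B = 3.07: Q_A = 556.950.
∂Q_A/∂P_B = -2.06P_A = -63.8600.
ε = (∂Q_A/∂P_B)(P_B/Q_A) = -63.8600 × 3.07/556.950 ≈ -0.352.
%ΔQ_A ≈ ε × %ΔP_B = -0.352 × (-21%) = 7.4%.

7.4%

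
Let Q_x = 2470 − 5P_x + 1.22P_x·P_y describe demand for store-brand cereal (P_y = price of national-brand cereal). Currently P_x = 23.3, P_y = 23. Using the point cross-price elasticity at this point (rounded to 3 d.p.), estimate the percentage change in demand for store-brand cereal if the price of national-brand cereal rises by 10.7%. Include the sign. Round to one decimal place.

2.3%

At P_x = 23.3, P_y = 23: Q_x = 3007.298.
∂Q_x/∂P_y = 1.22P_x = 28.4260.
ε = (∂Q_x/∂P_y)(P_y/Q_x) = 28.4260 × 23/3007.298 ≈ 0.217.
%ΔQ_x ≈ ε × %ΔP_y = 0.217 × (10.7%) = 2.3%.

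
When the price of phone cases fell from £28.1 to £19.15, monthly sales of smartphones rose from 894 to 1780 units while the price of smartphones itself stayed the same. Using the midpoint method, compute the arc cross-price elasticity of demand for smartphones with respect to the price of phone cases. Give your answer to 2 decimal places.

ΔQ_A = 1780 − 894 = 886; ΔP_B = 19.15 − 28.1 = -8.95.
Midpoints: Q̄_A = 1337.0, P̄_B = 23.62.
ε = (ΔQ_A/Q̄_A)/(ΔP_B/P̄_B) = (886/1337.0)/(-8.95/23.62) ≈ -1.75.

-1.75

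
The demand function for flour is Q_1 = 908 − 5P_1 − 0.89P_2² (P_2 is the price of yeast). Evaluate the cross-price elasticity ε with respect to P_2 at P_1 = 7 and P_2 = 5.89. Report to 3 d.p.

At P_1 = 7 and P_2 = 5.89: Q_1 = 842.124.
∂Q_1/∂P_2 = -1.78P_2 = -1.78(5.89) = -10.4842.
ε = (∂Q_1/∂P_2)(P_2/Q_1) = -10.4842 × (5.89/842.124) ≈ -0.073.

-0.073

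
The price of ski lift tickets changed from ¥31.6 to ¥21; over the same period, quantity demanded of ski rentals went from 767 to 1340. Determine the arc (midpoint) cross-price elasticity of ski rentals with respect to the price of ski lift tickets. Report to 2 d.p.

ΔQ_A = 1340 − 767 = 573; ΔP_B = 21 − 31.6 = -10.6.
Midpoints: Q̄_A = 1053.5, P̄_B = 26.30.
ε = (ΔQ_A/Q̄_A)/(ΔP_B/P̄_B) = (573/1053.5)/(-10.6/26.30) ≈ -1.35.
ε < 0: ski rentals and ski lift tickets are complements.

-1.35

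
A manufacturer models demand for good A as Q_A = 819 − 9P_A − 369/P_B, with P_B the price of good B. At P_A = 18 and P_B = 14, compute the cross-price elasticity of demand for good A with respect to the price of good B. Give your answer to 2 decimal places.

0.04

At P_A = 18 and P_B = 14: Q_A = 630.643.
∂Q_A/∂P_B = 369/P_B² = 1.8827.
ε = (∂Q_A/∂P_B)(P_B/Q_A) = 1.8827 × (14/630.643) ≈ 0.04.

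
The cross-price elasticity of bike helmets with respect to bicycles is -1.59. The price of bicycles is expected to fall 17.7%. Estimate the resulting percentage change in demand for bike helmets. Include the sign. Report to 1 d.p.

28.1%

%ΔQ ≈ ε × %ΔP of bicycles = -1.59 × (-17.7%) = 28.1%.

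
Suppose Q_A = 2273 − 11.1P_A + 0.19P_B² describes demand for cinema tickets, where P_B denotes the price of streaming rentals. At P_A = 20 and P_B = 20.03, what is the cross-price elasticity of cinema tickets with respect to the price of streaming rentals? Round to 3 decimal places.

0.072

At P_A = 20 and P_B = 20.03: Q_A = 2127.228.
∂Q_A/∂P_B = 0.38P_B = 0.38(20.03) = 7.6114.
ε = (∂Q_A/∂P_B)(P_B/Q_A) = 7.6114 × (20.03/2127.228) ≈ 0.072.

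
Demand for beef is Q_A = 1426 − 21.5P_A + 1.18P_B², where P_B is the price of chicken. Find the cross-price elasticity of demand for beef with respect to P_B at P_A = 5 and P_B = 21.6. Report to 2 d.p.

0.59

At P_A = 5 and P_B = 21.6: Q_A = 1869.041.
∂Q_A/∂P_B = 2.36P_B = 2.36(21.6) = 50.9760.
ε = (∂Q_A/∂P_B)(P_B/Q_A) = 50.9760 × (21.6/1869.041) ≈ 0.59.
ε > 0: substitutes.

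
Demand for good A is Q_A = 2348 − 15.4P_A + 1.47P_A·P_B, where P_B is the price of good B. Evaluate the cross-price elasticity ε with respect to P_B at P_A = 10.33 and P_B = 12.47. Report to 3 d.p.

0.080

At P_A = 10.33 and P_B = 12.47: Q_A = 2378.276.
∂Q_A/∂P_B = 1.47P_A = 1.47(10.33) = 15.1851.
ε = (∂Q_A/∂P_B)(P_B/Q_A) = 15.1851 × (12.47/2378.276) ≈ 0.080.
ε > 0: substitutes.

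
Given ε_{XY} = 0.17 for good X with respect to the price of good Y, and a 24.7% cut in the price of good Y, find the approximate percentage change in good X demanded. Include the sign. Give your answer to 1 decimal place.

%ΔQ ≈ ε × %ΔP of good Y = 0.17 × (-24.7%) = -4.2%.

-4.2%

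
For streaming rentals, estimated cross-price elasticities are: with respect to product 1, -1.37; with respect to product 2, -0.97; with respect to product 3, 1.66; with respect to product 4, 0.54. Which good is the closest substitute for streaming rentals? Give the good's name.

product 3

Substitutes have ε > 0. Among the positive values, 1.66 (product 3) is largest.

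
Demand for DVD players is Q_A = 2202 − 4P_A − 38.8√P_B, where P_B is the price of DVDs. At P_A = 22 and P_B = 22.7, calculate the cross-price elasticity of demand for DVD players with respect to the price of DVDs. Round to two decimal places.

At P_A = 22 and P_B = 22.7: Q_A = 1929.139.
∂Q_A/∂P_B = -38.8/(2√P_B) = -38.8/(2√22.7) = -4.0718.
ε = (∂Q_A/∂P_B)(P_B/Q_A) = -4.0718 × (22.7/1929.139) ≈ -0.05.

-0.05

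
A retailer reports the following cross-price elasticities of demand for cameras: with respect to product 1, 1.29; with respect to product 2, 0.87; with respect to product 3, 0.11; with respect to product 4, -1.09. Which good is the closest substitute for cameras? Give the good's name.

Substitutes have ε > 0. Among the positive values, 1.29 (product 1) is largest.

product 1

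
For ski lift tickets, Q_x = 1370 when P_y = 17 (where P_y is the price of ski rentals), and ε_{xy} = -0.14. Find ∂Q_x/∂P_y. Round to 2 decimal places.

ε = (∂Q_x/∂P_y)·(P_y/Q_x) ⇒ ∂Q_x/∂P_y = ε·Q_x/P_y = -0.14 × 1370/17 ≈ -11.28.

-11.28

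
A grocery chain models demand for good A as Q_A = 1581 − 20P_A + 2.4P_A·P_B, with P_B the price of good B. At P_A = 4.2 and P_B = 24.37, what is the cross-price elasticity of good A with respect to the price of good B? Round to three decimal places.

At P_A = 4.2 and P_B = 24.37: Q_A = 1742.650.
∂Q_A/∂P_B = 2.4P_A = 2.4(4.2) = 10.0800.
ε = (∂Q_A/∂P_B)(P_B/Q_A) = 10.0800 × (24.37/1742.650) ≈ 0.141.

0.141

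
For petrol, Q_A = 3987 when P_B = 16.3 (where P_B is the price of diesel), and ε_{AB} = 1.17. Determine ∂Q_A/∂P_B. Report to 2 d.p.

286.18

ε = (∂Q_A/∂P_B)·(P_B/Q_A) ⇒ ∂Q_A/∂P_B = ε·Q_A/P_B = 1.17 × 3987/16.3 ≈ 286.18.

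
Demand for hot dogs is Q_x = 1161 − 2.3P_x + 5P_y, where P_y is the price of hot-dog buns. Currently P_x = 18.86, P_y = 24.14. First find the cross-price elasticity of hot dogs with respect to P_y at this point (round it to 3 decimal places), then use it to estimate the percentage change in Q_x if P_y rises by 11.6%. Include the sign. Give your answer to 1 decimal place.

At P_x = 18.86, P_y = 24.14: Q_x = 1238.322.
∂Q_x/∂P_y = 5.
ε = (∂Q_x/∂P_y)(P_y/Q_x) = 5.0000 × 24.14/1238.322 ≈ 0.097.
%ΔQ_x ≈ ε × %ΔP_y = 0.097 × (11.6%) = 1.1%.

1.1%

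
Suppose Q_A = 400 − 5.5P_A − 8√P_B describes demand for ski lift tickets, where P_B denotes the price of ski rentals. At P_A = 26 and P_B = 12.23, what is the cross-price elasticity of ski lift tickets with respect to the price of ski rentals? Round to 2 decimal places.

At P_A = 26 and P_B = 12.23: Q_A = 229.023.
∂Q_A/∂P_B = -8/(2√P_B) = -8/(2√12.23) = -1.1438.
ε = (∂Q_A/∂P_B)(P_B/Q_A) = -1.1438 × (12.23/229.023) ≈ -0.06.

-0.06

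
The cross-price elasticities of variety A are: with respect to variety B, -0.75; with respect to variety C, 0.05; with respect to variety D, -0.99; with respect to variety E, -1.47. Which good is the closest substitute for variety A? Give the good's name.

Substitutes have ε > 0. Among the positive values, 0.05 (variety C) is largest.

variety C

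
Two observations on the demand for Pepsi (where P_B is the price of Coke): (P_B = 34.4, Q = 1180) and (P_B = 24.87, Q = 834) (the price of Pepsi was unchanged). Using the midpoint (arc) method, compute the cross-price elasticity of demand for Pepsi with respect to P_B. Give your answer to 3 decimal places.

1.068

ΔQ_A = 834 − 1180 = -346; ΔP_B = 24.87 − 34.4 = -9.53.
Midpoints: Q̄_A = 1007.0, P̄_B = 29.63.
ε = (ΔQ_A/Q̄_A)/(ΔP_B/P̄_B) = (-346/1007.0)/(-9.53/29.63) ≈ 1.068.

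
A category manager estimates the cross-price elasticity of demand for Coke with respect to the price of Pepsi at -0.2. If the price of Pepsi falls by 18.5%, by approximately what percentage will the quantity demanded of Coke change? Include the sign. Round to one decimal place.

%ΔQ ≈ ε × %ΔP of Pepsi = -0.2 × (-18.5%) = 3.7%.
Demand for Coke rises by about 3.7%.

3.7%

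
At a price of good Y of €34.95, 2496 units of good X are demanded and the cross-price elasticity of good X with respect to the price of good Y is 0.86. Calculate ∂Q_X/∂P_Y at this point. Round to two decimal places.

ε = (∂Q_X/∂P_Y)·(P_Y/Q_X) ⇒ ∂Q_X/∂P_Y = ε·Q_X/P_Y = 0.86 × 2496/34.95 ≈ 61.42.

61.42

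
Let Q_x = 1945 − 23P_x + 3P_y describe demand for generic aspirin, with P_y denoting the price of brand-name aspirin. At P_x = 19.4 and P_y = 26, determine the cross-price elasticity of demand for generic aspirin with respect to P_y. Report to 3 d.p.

0.049

At P_x = 19.4 and P_y = 26: Q_x = 1576.8.
∂Q_x/∂P_y = 3.
ε = (∂Q_x/∂P_y)(P_y/Q_x) = 3 × (26/1576.8) ≈ 0.049.
Since ε > 0, generic aspirin and brand-name aspirin are substitutes.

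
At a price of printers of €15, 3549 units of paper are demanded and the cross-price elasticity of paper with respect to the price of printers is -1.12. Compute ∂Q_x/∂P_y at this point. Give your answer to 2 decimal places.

ε = (∂Q_x/∂P_y)·(P_y/Q_x) ⇒ ∂Q_x/∂P_y = ε·Q_x/P_y = -1.12 × 3549/15 ≈ -264.99.

-264.99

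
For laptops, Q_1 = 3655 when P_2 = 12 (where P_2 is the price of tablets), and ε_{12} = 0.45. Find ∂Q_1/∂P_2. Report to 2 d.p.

137.06

ε = (∂Q_1/∂P_2)·(P_2/Q_1) ⇒ ∂Q_1/∂P_2 = ε·Q_1/P_2 = 0.45 × 3655/12 ≈ 137.06.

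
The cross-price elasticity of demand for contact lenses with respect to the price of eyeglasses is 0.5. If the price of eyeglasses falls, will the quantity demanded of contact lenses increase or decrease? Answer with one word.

ε > 0 and the price of eyeglasses falls, so the quantity of contact lenses moves in the same direction: it decreases.

decrease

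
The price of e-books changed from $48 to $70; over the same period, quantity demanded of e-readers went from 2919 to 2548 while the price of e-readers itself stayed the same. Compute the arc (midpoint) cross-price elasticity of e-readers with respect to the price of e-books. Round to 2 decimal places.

-0.36

ΔQ_A = 2548 − 2919 = -371; ΔP_B = 70 − 48 = 22.
Midpoints: Q̄_A = 2733.5, P̄_B = 59.00.
ε = (ΔQ_A/Q̄_A)/(ΔP_B/P̄_B) = (-371/2733.5)/(22/59.00) ≈ -0.36.
ε < 0: e-readers and e-books are complements.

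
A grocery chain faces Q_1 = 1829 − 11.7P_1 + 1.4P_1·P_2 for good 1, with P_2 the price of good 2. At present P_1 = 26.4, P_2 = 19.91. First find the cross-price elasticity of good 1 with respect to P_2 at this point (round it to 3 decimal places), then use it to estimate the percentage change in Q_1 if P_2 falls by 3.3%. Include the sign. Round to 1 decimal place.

-1.1%

At P_1 = 26.4, P_2 = 19.91: Q_1 = 2255.994.
∂Q_1/∂P_2 = 1.4P_1 = 36.9600.
ε = (∂Q_1/∂P_2)(P_2/Q_1) = 36.9600 × 19.91/2255.994 ≈ 0.326.
%ΔQ_1 ≈ ε × %ΔP_2 = 0.326 × (-3.3%) = -1.1%.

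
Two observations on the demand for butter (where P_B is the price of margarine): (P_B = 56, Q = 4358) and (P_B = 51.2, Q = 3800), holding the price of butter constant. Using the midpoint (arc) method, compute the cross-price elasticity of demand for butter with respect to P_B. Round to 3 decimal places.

ΔQ_A = 3800 − 4358 = -558; ΔP_B = 51.2 − 56 = -4.8.
Midpoints: Q̄_A = 4079.0, P̄_B = 53.60.
ε = (ΔQ_A/Q̄_A)/(ΔP_B/P̄_B) = (-558/4079.0)/(-4.8/53.60) ≈ 1.528.

1.528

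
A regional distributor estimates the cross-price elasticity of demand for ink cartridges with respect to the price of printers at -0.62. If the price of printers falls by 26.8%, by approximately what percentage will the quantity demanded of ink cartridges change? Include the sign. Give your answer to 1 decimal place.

16.6%

%ΔQ ≈ ε × %ΔP of printers = -0.62 × (-26.8%) = 16.6%.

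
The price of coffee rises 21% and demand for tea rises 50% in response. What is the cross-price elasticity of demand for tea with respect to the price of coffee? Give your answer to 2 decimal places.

ε = (%ΔQ of tea) / (%ΔP of coffee) = (50%) / (21%) ≈ 2.38.

2.38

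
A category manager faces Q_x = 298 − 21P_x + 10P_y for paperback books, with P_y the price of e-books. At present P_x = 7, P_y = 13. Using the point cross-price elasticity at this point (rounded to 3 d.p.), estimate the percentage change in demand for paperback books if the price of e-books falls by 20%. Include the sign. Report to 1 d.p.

At P_x = 7, P_y = 13: Q_x = 281.
∂Q_x/∂P_y = 10.
ε = (∂Q_x/∂P_y)(P_y/Q_x) = 10.0000 × 13/281 ≈ 0.463.
%ΔQ_x ≈ ε × %ΔP_y = 0.463 × (-20%) = -9.3%.

-9.3%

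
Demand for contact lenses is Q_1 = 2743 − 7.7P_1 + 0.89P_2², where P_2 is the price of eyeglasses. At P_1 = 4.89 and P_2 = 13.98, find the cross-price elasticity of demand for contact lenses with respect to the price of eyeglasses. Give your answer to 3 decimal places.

At P_1 = 4.89 and P_2 = 13.98: Q_1 = 2879.289.
∂Q_1/∂P_2 = 1.78P_2 = 1.78(13.98) = 24.8844.
ε = (∂Q_1/∂P_2)(P_2/Q_1) = 24.8844 × (13.98/2879.289) ≈ 0.121.
ε > 0: substitutes.

0.121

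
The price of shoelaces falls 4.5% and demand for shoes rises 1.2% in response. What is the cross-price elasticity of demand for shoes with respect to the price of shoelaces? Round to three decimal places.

ε = (%ΔQ of shoes) / (%ΔP of shoelaces) = (1.2%) / (-4.5%) ≈ -0.267.
Negative cross-price elasticity: complements.

-0.267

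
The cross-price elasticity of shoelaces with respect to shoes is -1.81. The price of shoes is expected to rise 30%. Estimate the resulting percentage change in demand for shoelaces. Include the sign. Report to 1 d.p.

%ΔQ ≈ ε × %ΔP of shoes = -1.81 × (30%) = -54.3%.

-54.3%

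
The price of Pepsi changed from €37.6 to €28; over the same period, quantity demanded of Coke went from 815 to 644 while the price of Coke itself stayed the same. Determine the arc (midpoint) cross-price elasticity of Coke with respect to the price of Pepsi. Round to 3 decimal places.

ΔQ_A = 644 − 815 = -171; ΔP_B = 28 − 37.6 = -9.6.
Midpoints: Q̄_A = 729.5, P̄_B = 32.80.
ε = (ΔQ_A/Q̄_A)/(ΔP_B/P̄_B) = (-171/729.5)/(-9.6/32.80) ≈ 0.801.
ε > 0: Coke and Pepsi are substitutes.

0.801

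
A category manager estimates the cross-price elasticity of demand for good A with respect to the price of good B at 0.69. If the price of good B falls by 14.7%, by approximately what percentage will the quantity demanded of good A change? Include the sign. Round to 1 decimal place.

-10.1%

%ΔQ ≈ ε × %ΔP of good B = 0.69 × (-14.7%) = -10.1%.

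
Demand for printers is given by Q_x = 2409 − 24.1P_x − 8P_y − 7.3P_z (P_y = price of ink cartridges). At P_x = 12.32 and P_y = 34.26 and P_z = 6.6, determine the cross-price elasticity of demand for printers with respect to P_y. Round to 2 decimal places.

At P_x = 12.32 and P_y = 34.26 and P_z = 6.6: Q_x = 1789.828.
∂Q_x/∂P_y = -8.
ε = (∂Q_x/∂P_y)(P_y/Q_x) = -8 × (34.26/1789.828) ≈ -0.15.
Since ε < 0, printers and ink cartridges are complements.

-0.15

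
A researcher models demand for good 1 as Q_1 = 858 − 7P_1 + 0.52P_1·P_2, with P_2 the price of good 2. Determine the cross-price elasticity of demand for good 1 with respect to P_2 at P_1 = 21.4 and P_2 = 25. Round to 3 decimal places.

0.282

At P_1 = 21.4 and P_2 = 25: Q_1 = 986.4.
∂Q_1/∂P_2 = 0.52P_1 = 0.52(21.4) = 11.1280.
ε = (∂Q_1/∂P_2)(P_2/Q_1) = 11.1280 × (25/986.4) ≈ 0.282.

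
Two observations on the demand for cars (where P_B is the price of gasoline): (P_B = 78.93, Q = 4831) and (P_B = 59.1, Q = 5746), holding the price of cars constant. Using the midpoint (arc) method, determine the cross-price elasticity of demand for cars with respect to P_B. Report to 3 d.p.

ΔQ_A = 5746 − 4831 = 915; ΔP_B = 59.1 − 78.93 = -19.83.
Midpoints: Q̄_A = 5288.5, P̄_B = 69.02.
ε = (ΔQ_A/Q̄_A)/(ΔP_B/P̄_B) = (915/5288.5)/(-19.83/69.02) ≈ -0.602.

-0.602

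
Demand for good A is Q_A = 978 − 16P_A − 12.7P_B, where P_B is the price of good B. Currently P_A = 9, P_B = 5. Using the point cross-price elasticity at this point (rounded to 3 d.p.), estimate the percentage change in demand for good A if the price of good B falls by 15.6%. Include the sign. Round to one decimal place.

1.3%

At P_A = 9, P_B = 5: Q_A = 770.5.
∂Q_A/∂P_B = -12.7.
ε = (∂Q_A/∂P_B)(P_B/Q_A) = -12.7000 × 5/770.5 ≈ -0.082.
%ΔQ_A ≈ ε × %ΔP_B = -0.082 × (-15.6%) = 1.3%.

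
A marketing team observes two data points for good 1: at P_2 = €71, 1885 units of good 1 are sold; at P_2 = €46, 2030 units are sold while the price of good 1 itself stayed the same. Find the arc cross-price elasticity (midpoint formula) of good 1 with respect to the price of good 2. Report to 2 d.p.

ΔQ_1 = 2030 − 1885 = 145; ΔP_2 = 46 − 71 = -25.
Midpoints: Q̄_1 = 1957.5, P̄_2 = 58.50.
ε = (ΔQ_1/Q̄_1)/(ΔP_2/P̄_2) = (145/1957.5)/(-25/58.50) ≈ -0.17.
ε < 0: good 1 and good 2 are complements.

-0.17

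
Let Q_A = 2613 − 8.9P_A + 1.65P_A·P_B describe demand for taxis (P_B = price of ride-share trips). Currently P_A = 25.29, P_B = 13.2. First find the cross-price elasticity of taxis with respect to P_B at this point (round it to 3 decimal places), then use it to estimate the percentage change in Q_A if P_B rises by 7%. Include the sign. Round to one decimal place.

1.3%

At P_A = 25.29, P_B = 13.2: Q_A = 2938.735.
∂Q_A/∂P_B = 1.65P_A = 41.7285.
ε = (∂Q_A/∂P_B)(P_B/Q_A) = 41.7285 × 13.2/2938.735 ≈ 0.187.
%ΔQ_A ≈ ε × %ΔP_B = 0.187 × (7%) = 1.3%.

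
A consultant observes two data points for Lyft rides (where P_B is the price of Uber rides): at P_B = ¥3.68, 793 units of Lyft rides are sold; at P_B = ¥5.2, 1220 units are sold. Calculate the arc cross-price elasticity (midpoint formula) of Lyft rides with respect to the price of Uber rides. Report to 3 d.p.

ΔQ_A = 1220 − 793 = 427; ΔP_B = 5.2 − 3.68 = 1.52.
Midpoints: Q̄_A = 1006.5, P̄_B = 4.44.
ε = (ΔQ_A/Q̄_A)/(ΔP_B/P̄_B) = (427/1006.5)/(1.52/4.44) ≈ 1.239.

1.239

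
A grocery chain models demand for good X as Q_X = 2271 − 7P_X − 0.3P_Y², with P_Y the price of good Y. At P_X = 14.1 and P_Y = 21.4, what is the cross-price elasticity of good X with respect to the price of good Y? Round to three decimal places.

At P_X = 14.1 and P_Y = 21.4: Q_X = 2034.912.
∂Q_X/∂P_Y = -0.6P_Y = -0.6(21.4) = -12.8400.
ε = (∂Q_X/∂P_Y)(P_Y/Q_X) = -12.8400 × (21.4/2034.912) ≈ -0.135.

-0.135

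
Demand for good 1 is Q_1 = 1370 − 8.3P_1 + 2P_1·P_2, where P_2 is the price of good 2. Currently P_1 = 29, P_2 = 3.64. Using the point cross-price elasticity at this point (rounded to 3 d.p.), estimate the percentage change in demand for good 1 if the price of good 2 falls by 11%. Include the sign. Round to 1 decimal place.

At P_1 = 29, P_2 = 3.64: Q_1 = 1340.42.
∂Q_1/∂P_2 = 2P_1 = 58.0000.
ε = (∂Q_1/∂P_2)(P_2/Q_1) = 58.0000 × 3.64/1340.42 ≈ 0.158.
%ΔQ_1 ≈ ε × %ΔP_2 = 0.158 × (-11%) = -1.7%.

-1.7%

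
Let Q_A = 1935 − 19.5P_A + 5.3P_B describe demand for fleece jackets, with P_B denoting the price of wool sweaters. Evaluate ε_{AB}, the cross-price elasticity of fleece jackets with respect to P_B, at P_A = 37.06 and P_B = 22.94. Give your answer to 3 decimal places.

0.091

At P_A = 37.06 and P_B = 22.94: Q_A = 1333.912.
∂Q_A/∂P_B = 5.3.
ε = (∂Q_A/∂P_B)(P_B/Q_A) = 5.3 × (22.94/1333.912) ≈ 0.091.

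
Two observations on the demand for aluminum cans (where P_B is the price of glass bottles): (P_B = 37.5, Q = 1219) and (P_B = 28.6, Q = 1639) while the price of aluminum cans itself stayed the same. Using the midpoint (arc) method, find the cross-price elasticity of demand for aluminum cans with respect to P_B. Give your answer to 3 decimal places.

-1.091

ΔQ_A = 1639 − 1219 = 420; ΔP_B = 28.6 − 37.5 = -8.9.
Midpoints: Q̄_A = 1429.0, P̄_B = 33.05.
ε = (ΔQ_A/Q̄_A)/(ΔP_B/P̄_B) = (420/1429.0)/(-8.9/33.05) ≈ -1.091.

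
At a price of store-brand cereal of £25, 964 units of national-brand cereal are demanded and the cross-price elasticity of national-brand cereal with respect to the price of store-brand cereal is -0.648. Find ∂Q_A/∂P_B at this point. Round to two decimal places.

-24.99

ε = (∂Q_A/∂P_B)·(P_B/Q_A) ⇒ ∂Q_A/∂P_B = ε·Q_A/P_B = -0.648 × 964/25 ≈ -24.99.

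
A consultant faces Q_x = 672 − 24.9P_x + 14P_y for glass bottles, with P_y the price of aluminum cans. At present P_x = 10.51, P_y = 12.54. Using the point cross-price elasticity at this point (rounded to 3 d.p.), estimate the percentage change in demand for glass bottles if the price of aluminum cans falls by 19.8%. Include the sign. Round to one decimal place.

At P_x = 10.51, P_y = 12.54: Q_x = 585.861.
∂Q_x/∂P_y = 14.
ε = (∂Q_x/∂P_y)(P_y/Q_x) = 14.0000 × 12.54/585.861 ≈ 0.300.
%ΔQ_x ≈ ε × %ΔP_y = 0.300 × (-19.8%) = -5.9%.

-5.9%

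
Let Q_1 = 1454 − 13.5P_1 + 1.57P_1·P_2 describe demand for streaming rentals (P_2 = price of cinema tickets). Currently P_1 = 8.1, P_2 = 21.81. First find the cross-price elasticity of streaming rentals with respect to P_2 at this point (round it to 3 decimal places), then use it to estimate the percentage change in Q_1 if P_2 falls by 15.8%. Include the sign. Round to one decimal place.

At P_1 = 8.1, P_2 = 21.81: Q_1 = 1622.008.
∂Q_1/∂P_2 = 1.57P_1 = 12.7170.
ε = (∂Q_1/∂P_2)(P_2/Q_1) = 12.7170 × 21.81/1622.008 ≈ 0.171.
%ΔQ_1 ≈ ε × %ΔP_2 = 0.171 × (-15.8%) = -2.7%.

-2.7%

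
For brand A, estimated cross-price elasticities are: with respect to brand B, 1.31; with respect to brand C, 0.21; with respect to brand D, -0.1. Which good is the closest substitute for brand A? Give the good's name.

Substitutes have ε > 0. Among the positive values, 1.31 (brand B) is largest.

brand B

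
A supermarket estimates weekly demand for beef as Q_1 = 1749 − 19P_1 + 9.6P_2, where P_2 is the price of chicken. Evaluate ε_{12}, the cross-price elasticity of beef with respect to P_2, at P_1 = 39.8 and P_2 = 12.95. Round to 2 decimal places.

At P_1 = 39.8 and P_2 = 12.95: Q_1 = 1117.12.
∂Q_1/∂P_2 = 9.6.
ε = (∂Q_1/∂P_2)(P_2/Q_1) = 9.6 × (12.95/1117.12) ≈ 0.11.
Since ε > 0, beef and chicken are substitutes.

0.11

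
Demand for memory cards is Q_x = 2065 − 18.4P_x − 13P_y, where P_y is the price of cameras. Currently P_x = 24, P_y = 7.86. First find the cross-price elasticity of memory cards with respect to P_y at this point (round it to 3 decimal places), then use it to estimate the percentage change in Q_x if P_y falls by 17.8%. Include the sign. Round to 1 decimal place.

1.2%

At P_x = 24, P_y = 7.86: Q_x = 1521.22.
∂Q_x/∂P_y = -13.
ε = (∂Q_x/∂P_y)(P_y/Q_x) = -13.0000 × 7.86/1521.22 ≈ -0.067.
%ΔQ_x ≈ ε × %ΔP_y = -0.067 × (-17.8%) = 1.2%.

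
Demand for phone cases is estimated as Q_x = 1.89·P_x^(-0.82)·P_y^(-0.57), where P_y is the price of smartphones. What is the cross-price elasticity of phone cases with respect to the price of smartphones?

In a log-linear (constant-elasticity) demand function, the coefficient on the exponent of P_y is the cross-price elasticity.
ε = -0.57. Negative, so phone cases and smartphones are complements.

-0.57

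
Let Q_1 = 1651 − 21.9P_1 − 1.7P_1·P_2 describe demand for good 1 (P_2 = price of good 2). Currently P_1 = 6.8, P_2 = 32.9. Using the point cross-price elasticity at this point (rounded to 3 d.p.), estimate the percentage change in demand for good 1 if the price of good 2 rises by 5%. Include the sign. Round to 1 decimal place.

At P_1 = 6.8, P_2 = 32.9: Q_1 = 1121.756.
∂Q_1/∂P_2 = -1.7P_1 = -11.5600.
ε = (∂Q_1/∂P_2)(P_2/Q_1) = -11.5600 × 32.9/1121.756 ≈ -0.339.
%ΔQ_1 ≈ ε × %ΔP_2 = -0.339 × (5%) = -1.7%.

-1.7%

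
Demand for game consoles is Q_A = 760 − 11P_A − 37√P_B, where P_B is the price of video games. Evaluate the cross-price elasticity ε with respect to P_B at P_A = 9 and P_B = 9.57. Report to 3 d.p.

At P_A = 9 and P_B = 9.57: Q_A = 546.539.
∂Q_A/∂P_B = -37/(2√P_B) = -37/(2√9.57) = -5.9802.
ε = (∂Q_A/∂P_B)(P_B/Q_A) = -5.9802 × (9.57/546.539) ≈ -0.105.
ε < 0: complements.

-0.105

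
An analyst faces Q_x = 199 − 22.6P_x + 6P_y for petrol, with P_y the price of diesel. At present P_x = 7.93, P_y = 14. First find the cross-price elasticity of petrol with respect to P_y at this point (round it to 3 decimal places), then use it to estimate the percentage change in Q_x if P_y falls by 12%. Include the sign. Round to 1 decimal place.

At P_x = 7.93, P_y = 14: Q_x = 103.782.
∂Q_x/∂P_y = 6.
ε = (∂Q_x/∂P_y)(P_y/Q_x) = 6.0000 × 14/103.782 ≈ 0.809.
%ΔQ_x ≈ ε × %ΔP_y = 0.809 × (-12%) = -9.7%.

-9.7%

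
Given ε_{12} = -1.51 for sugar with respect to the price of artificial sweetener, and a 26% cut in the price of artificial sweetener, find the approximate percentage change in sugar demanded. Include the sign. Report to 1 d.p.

39.3%

%ΔQ ≈ ε × %ΔP of artificial sweetener = -1.51 × (-26%) = 39.3%.
Demand for sugar rises by about 39.3%.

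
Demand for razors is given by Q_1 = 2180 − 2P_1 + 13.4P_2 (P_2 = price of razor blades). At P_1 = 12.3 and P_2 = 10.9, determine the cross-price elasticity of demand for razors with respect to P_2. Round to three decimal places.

0.063

At P_1 = 12.3 and P_2 = 10.9: Q_1 = 2301.46.
∂Q_1/∂P_2 = 13.4.
ε = (∂Q_1/∂P_2)(P_2/Q_1) = 13.4 × (10.9/2301.46) ≈ 0.063.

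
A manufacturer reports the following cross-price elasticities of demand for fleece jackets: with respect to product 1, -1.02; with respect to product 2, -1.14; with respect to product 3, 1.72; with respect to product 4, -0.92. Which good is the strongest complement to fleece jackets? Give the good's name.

product 2

Complements have ε < 0. The most negative value is -1.14 (product 2).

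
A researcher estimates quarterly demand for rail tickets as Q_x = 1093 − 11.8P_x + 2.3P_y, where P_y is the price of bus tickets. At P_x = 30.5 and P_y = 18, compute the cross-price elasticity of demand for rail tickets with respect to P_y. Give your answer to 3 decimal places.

0.053

At P_x = 30.5 and P_y = 18: Q_x = 774.5.
∂Q_x/∂P_y = 2.3.
ε = (∂Q_x/∂P_y)(P_y/Q_x) = 2.3 × (18/774.5) ≈ 0.053.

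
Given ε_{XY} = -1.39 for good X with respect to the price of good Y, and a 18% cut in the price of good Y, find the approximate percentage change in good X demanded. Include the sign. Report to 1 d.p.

%ΔQ ≈ ε × %ΔP of good Y = -1.39 × (-18%) = 25.0%.

25.0%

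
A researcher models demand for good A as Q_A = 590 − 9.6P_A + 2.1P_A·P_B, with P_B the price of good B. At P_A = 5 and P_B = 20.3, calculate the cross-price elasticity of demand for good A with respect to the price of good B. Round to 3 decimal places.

At P_A = 5 and P_B = 20.3: Q_A = 755.15.
∂Q_A/∂P_B = 2.1P_A = 2.1(5) = 10.5000.
ε = (∂Q_A/∂P_B)(P_B/Q_A) = 10.5000 × (20.3/755.15) ≈ 0.282.
ε > 0: substitutes.

0.282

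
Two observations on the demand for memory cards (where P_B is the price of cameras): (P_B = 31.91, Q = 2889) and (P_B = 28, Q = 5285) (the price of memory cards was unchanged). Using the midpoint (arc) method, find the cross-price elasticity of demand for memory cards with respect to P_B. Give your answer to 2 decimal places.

ΔQ_A = 5285 − 2889 = 2396; ΔP_B = 28 − 31.91 = -3.91.
Midpoints: Q̄_A = 4087.0, P̄_B = 29.95.
ε = (ΔQ_A/Q̄_A)/(ΔP_B/P̄_B) = (2396/4087.0)/(-3.91/29.95) ≈ -4.49.

-4.49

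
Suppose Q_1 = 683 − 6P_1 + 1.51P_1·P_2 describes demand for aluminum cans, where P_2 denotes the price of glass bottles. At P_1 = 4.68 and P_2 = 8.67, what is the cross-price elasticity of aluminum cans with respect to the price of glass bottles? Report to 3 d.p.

0.086

At P_1 = 4.68 and P_2 = 8.67: Q_1 = 716.189.
∂Q_1/∂P_2 = 1.51P_1 = 1.51(4.68) = 7.0668.
ε = (∂Q_1/∂P_2)(P_2/Q_1) = 7.0668 × (8.67/716.189) ≈ 0.086.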